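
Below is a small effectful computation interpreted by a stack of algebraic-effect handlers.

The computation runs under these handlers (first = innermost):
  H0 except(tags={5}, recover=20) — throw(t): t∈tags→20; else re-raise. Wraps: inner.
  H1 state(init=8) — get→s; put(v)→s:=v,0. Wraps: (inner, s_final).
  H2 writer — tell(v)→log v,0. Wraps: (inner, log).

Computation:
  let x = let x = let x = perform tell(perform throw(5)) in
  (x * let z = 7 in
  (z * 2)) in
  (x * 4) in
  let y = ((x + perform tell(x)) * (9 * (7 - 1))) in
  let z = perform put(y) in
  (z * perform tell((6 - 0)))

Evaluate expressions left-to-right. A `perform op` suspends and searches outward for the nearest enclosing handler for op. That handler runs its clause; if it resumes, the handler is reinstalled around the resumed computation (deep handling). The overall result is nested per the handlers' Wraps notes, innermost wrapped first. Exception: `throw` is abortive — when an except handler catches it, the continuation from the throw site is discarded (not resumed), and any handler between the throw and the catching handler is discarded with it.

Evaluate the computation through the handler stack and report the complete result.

Evaluation trace:
throw(5) @ H0 caught ⇒ 20
H1 returns (20, 8)
H2 returns ((20, 8), ())
= ((20, 8), ())

Answer: ((20, 8), ())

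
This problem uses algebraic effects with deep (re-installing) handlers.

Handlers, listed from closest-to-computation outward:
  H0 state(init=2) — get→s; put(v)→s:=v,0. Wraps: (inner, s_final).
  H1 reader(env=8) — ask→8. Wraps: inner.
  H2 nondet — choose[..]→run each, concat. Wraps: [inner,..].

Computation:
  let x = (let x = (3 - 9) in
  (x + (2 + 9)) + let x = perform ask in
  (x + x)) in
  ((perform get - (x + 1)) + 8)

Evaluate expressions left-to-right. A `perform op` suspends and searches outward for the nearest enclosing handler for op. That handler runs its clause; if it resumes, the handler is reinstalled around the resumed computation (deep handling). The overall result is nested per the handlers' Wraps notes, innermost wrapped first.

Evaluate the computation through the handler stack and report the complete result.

Evaluation trace:
ask @ H1 ⇒ 8
get @ H0 ⇒ 2
H0 returns (-12, 2)
H1 returns (-12, 2)
H2 returns [(-12, 2)]
= [(-12, 2)]

Answer: [(-12, 2)]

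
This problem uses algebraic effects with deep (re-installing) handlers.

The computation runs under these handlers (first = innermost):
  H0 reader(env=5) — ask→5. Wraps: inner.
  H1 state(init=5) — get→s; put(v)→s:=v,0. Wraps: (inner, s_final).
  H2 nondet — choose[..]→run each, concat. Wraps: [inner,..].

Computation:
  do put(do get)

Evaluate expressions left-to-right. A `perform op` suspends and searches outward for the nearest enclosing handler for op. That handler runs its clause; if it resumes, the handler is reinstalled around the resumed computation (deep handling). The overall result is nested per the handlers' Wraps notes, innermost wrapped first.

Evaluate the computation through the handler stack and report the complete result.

Evaluation trace:
get @ H1 ⇒ 5
put(5) @ H1 ⇒ s:=5
H0 returns 0
H1 returns (0, 5)
H2 returns [(0, 5)]
= [(0, 5)]

Answer: [(0, 5)]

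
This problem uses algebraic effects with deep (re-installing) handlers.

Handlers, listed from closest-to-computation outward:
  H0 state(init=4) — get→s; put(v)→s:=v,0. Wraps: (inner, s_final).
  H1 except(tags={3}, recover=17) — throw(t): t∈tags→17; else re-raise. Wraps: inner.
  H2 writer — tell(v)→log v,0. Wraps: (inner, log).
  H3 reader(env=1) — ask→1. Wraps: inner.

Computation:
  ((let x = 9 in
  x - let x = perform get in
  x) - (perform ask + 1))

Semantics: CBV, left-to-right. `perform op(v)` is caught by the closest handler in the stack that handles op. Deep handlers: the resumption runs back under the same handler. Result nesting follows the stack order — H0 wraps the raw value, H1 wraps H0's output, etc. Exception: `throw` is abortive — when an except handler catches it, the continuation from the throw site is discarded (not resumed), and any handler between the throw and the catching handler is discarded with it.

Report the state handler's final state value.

Answer: 4

Evaluation trace:
get @ H0 ⇒ 4
ask @ H3 ⇒ 1
H0 returns (3, 4)
H1 returns (3, 4)
H2 returns ((3, 4), ())
H3 returns ((3, 4), ())
= ((3, 4), ())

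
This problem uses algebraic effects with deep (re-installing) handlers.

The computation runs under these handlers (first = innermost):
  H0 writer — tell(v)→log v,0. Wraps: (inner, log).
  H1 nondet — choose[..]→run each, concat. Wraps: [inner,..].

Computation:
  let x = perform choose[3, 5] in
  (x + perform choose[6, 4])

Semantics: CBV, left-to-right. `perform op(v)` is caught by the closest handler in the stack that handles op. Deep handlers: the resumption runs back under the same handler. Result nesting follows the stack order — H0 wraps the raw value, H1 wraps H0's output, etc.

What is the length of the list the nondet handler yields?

Answer: 4

Step-by-step:
choose[3, 5] @ H1
  branch[0] choose=3:
    choose[6, 4] @ H1
      branch[0] choose=6:
        H0 returns (9, ())
        H1 returns [(9, ())]
      branch[1] choose=4:
        H0 returns (7, ())
        H1 returns [(7, ())]
  branch[1] choose=5:
    choose[6, 4] @ H1
      branch[0] choose=6:
        H0 returns (11, ())
        H1 returns [(11, ())]
      branch[1] choose=4:
        H0 returns (9, ())
        H1 returns [(9, ())]
= [(9, ()), (7, ()), (11, ()), (9, ())]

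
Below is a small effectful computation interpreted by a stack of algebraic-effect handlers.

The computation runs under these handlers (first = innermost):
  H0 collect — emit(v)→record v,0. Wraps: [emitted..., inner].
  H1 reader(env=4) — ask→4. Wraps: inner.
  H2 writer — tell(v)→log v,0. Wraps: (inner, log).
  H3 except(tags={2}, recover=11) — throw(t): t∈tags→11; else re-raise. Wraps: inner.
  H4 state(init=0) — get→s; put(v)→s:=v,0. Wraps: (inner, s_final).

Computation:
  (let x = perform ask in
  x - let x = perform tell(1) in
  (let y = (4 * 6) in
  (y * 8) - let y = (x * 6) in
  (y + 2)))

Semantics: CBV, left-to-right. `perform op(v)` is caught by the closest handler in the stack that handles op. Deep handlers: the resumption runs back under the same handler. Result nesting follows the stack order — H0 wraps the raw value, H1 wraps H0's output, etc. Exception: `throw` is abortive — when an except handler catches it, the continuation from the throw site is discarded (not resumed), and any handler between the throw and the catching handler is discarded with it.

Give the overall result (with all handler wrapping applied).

Step-by-step:
ask @ H1 ⇒ 4
tell(1) @ H2 ⇒ log+=1
H0 returns [-186]
H1 returns [-186]
H2 returns ([-186], (1))
H3 returns ([-186], (1))
H4 returns (([-186], (1)), 0)
= (([-186], (1)), 0)

Answer: (([-186], (1)), 0)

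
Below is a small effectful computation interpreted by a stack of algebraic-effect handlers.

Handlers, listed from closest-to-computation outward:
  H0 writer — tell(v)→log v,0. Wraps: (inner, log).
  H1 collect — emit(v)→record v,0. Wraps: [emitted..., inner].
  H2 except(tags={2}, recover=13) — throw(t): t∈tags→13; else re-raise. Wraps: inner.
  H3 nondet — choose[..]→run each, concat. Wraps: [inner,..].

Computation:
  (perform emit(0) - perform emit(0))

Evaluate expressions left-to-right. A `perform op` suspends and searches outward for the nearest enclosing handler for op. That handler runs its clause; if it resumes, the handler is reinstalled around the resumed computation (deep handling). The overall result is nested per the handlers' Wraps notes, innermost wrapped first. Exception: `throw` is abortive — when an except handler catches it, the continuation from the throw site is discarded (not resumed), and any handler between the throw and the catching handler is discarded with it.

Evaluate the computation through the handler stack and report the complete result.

Answer: [[0, 0, (0, ())]]

Evaluation trace:
emit(0) @ H1 ⇒ out+=0
emit(0) @ H1 ⇒ out+=0
H0 returns (0, ())
H1 returns [0, 0, (0, ())]
H2 returns [0, 0, (0, ())]
H3 returns [[0, 0, (0, ())]]
= [[0, 0, (0, ())]]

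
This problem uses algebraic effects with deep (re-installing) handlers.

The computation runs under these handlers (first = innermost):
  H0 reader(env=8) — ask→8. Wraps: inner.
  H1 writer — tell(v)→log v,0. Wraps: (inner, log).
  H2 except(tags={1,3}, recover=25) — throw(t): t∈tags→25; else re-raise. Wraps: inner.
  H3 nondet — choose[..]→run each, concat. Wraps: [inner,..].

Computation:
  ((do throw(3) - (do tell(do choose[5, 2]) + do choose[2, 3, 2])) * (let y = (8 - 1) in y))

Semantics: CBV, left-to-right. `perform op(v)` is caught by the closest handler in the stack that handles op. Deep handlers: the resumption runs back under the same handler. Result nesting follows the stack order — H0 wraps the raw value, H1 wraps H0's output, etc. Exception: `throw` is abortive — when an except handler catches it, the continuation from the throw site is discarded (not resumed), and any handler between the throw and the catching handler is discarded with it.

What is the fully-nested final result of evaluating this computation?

Answer: [25]

Evaluation trace:
throw(3) @ H2 caught ⇒ 25
H3 returns [25]
= [25]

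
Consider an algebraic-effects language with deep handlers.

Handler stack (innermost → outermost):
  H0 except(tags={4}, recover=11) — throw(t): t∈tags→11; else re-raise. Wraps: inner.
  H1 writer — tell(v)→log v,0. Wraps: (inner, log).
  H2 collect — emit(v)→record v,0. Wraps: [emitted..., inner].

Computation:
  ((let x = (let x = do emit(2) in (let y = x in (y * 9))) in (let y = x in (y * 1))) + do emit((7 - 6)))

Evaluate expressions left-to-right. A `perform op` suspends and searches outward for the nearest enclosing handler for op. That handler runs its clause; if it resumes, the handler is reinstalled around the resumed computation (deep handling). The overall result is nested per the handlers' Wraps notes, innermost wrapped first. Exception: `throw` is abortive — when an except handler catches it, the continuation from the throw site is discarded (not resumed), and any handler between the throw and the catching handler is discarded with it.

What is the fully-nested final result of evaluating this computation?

Answer: [2, 1, (0, ())]

Step-by-step:
emit(2) @ H2 ⇒ out+=2
emit(1) @ H2 ⇒ out+=1
H0 returns 0
H1 returns (0, ())
H2 returns [2, 1, (0, ())]
= [2, 1, (0, ())]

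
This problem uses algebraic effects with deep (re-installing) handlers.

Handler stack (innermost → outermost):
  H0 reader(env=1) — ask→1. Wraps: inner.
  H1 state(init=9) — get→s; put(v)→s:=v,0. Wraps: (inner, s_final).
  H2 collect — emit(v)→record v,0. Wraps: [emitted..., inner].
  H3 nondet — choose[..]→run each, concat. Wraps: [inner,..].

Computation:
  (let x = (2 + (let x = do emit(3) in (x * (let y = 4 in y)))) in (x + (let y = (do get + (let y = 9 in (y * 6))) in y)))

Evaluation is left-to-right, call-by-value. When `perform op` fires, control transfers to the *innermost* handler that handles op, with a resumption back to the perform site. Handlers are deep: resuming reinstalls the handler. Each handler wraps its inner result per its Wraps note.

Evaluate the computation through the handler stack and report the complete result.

Answer: [[3, (65, 9)]]

Step-by-step:
emit(3) @ H2 ⇒ out+=3
get @ H1 ⇒ 9
H0 returns 65
H1 returns (65, 9)
H2 returns [3, (65, 9)]
H3 returns [[3, (65, 9)]]
= [[3, (65, 9)]]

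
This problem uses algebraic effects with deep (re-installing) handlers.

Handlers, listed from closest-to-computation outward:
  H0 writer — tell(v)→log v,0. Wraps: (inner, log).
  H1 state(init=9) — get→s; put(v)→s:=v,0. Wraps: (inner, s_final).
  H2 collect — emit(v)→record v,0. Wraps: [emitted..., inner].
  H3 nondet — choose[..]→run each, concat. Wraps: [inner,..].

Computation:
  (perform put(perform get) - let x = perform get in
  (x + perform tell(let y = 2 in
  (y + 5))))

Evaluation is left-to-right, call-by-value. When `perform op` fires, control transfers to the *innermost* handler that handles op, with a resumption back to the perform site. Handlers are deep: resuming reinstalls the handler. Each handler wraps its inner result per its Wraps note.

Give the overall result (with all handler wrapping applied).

Working:
get @ H1 ⇒ 9
put(9) @ H1 ⇒ s:=9
get @ H1 ⇒ 9
tell(7) @ H0 ⇒ log+=7
H0 returns (-9, (7))
H1 returns ((-9, (7)), 9)
H2 returns [((-9, (7)), 9)]
H3 returns [[((-9, (7)), 9)]]
= [[((-9, (7)), 9)]]

Answer: [[((-9, (7)), 9)]]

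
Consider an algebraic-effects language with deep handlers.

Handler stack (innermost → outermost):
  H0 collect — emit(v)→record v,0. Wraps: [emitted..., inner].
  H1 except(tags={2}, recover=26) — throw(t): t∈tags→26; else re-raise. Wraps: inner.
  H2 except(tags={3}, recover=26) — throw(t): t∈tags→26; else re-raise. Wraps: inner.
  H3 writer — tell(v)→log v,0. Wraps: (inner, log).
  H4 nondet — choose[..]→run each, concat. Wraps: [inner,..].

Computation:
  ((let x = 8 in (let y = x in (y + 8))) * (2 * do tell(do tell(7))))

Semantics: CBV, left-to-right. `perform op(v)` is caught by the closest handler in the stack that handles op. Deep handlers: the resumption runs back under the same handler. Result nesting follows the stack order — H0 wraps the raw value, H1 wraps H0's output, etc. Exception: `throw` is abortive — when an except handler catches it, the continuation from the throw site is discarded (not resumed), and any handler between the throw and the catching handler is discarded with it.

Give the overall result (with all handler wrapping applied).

Evaluation trace:
tell(7) @ H3 ⇒ log+=7
tell(0) @ H3 ⇒ log+=0
H0 returns [0]
H1 returns [0]
H2 returns [0]
H3 returns ([0], (7, 0))
H4 returns [([0], (7, 0))]
= [([0], (7, 0))]

Answer: [([0], (7, 0))]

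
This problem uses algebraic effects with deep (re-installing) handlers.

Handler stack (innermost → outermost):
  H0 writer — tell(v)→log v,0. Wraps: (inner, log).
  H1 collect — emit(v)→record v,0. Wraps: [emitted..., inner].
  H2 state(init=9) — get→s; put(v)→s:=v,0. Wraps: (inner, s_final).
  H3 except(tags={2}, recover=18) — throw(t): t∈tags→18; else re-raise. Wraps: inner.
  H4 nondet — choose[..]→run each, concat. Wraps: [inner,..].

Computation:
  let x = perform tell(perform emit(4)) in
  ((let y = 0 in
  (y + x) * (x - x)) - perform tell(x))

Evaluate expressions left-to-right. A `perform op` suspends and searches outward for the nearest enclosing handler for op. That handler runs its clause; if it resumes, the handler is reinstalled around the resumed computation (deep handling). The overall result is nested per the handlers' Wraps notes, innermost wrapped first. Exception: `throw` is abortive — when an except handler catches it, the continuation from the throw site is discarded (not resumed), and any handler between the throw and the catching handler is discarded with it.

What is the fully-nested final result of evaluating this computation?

Step-by-step:
emit(4) @ H1 ⇒ out+=4
tell(0) @ H0 ⇒ log+=0
tell(0) @ H0 ⇒ log+=0
H0 returns (0, (0, 0))
H1 returns [4, (0, (0, 0))]
H2 returns ([4, (0, (0, 0))], 9)
H3 returns ([4, (0, (0, 0))], 9)
H4 returns [([4, (0, (0, 0))], 9)]
= [([4, (0, (0, 0))], 9)]

Answer: [([4, (0, (0, 0))], 9)]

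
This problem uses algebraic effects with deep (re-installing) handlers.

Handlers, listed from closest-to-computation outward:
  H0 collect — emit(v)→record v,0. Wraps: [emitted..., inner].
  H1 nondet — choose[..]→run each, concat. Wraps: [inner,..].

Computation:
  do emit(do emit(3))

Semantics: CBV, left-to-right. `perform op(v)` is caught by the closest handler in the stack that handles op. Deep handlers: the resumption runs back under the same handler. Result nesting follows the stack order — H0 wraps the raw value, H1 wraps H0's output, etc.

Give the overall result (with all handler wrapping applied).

Working:
emit(3) @ H0 ⇒ out+=3
emit(0) @ H0 ⇒ out+=0
H0 returns [3, 0, 0]
H1 returns [[3, 0, 0]]
= [[3, 0, 0]]

Answer: [[3, 0, 0]]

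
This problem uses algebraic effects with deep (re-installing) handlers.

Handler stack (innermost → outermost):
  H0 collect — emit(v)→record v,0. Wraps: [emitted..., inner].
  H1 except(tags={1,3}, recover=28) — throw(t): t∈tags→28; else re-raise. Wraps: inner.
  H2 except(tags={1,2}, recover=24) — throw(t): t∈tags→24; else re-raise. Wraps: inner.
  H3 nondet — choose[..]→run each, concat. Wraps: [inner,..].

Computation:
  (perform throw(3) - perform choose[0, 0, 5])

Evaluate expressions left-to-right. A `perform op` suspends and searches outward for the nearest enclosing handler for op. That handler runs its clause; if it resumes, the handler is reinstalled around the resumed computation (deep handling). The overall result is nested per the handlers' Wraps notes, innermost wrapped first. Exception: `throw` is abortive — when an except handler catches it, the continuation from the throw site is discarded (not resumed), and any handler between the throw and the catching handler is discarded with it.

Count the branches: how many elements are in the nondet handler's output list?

Working:
throw(3) @ H1 caught ⇒ 28
H2 returns 28
H3 returns [28]
= [28]

Answer: 1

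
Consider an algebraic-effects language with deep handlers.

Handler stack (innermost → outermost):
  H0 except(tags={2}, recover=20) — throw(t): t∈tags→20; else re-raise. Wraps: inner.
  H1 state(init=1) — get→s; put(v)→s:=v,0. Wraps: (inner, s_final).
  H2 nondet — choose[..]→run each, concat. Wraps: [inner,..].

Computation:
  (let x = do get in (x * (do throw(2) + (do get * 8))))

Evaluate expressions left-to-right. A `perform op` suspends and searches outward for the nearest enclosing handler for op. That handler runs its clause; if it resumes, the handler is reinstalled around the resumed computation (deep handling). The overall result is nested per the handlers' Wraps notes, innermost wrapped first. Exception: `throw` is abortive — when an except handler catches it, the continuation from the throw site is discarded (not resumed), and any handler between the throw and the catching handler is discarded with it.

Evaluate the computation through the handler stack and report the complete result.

Answer: [(20, 1)]

Step-by-step:
get @ H1 ⇒ 1
throw(2) @ H0 caught ⇒ 20
H1 returns (20, 1)
H2 returns [(20, 1)]
= [(20, 1)]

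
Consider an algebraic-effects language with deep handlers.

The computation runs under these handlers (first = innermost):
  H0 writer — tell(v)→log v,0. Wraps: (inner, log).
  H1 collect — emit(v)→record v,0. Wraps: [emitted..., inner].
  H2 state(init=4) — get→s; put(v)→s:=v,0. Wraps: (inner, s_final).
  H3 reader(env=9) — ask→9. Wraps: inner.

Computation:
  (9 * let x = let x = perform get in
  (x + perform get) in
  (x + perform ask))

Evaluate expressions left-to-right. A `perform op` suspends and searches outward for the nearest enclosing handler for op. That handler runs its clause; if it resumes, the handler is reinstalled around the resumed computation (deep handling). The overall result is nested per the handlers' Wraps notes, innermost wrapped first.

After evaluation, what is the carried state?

Answer: 4

Evaluation trace:
get @ H2 ⇒ 4
get @ H2 ⇒ 4
ask @ H3 ⇒ 9
H0 returns (153, ())
H1 returns [(153, ())]
H2 returns ([(153, ())], 4)
H3 returns ([(153, ())], 4)
= ([(153, ())], 4)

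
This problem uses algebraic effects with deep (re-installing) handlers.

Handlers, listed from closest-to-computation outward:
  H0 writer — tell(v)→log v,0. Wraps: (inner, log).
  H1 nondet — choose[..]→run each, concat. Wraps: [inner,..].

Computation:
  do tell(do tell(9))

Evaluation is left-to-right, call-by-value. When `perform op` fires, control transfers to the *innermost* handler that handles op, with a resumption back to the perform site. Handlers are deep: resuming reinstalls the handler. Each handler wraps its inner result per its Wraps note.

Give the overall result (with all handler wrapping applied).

Evaluation trace:
tell(9) @ H0 ⇒ log+=9
tell(0) @ H0 ⇒ log+=0
H0 returns (0, (9, 0))
H1 returns [(0, (9, 0))]
= [(0, (9, 0))]

Answer: [(0, (9, 0))]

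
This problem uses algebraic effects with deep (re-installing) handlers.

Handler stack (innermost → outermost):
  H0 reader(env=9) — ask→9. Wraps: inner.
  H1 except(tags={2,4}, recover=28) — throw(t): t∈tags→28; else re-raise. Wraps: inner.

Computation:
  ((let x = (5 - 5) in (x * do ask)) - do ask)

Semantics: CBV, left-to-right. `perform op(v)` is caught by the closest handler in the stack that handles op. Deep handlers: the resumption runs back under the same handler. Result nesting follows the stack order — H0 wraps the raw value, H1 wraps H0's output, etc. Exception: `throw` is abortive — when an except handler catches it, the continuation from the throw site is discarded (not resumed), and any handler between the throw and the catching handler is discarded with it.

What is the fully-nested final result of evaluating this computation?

Answer: -9

Step-by-step:
ask @ H0 ⇒ 9
ask @ H0 ⇒ 9
H0 returns -9
H1 returns -9
= -9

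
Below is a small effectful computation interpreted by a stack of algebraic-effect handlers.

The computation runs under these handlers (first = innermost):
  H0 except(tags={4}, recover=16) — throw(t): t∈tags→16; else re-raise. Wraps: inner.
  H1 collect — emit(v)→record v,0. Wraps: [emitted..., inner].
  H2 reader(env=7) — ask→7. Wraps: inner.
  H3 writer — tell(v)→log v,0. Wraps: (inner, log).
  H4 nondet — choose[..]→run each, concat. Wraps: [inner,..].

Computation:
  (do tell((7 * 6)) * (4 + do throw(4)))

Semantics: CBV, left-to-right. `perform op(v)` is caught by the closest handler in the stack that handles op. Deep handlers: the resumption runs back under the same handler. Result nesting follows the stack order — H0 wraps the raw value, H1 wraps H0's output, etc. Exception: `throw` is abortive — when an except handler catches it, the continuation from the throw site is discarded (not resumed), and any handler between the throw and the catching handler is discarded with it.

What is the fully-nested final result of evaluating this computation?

Answer: [([16], (42))]

Working:
tell(42) @ H3 ⇒ log+=42
throw(4) @ H0 caught ⇒ 16
H1 returns [16]
H2 returns [16]
H3 returns ([16], (42))
H4 returns [([16], (42))]
= [([16], (42))]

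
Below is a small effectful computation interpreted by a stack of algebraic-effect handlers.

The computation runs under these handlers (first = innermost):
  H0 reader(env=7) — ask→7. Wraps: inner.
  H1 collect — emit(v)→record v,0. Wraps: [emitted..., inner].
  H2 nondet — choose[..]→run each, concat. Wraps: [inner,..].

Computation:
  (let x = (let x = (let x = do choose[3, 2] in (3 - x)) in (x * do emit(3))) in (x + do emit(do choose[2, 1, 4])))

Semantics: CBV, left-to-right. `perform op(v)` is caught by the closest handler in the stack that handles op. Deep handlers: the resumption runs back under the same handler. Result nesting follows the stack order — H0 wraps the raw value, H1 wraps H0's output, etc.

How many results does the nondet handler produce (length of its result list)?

Answer: 6

Working:
choose[3, 2] @ H2
  branch[0] choose=3:
    emit(3) @ H1 ⇒ out+=3
    choose[2, 1, 4] @ H2
      branch[0] choose=2:
        emit(2) @ H1 ⇒ out+=2
        H0 returns 0
        H1 returns [3, 2, 0]
        H2 returns [[3, 2, 0]]
      branch[1] choose=1:
        emit(1) @ H1 ⇒ out+=1
        H0 returns 0
        H1 returns [3, 1, 0]
        H2 returns [[3, 1, 0]]
      branch[2] choose=4:
        emit(4) @ H1 ⇒ out+=4
        H0 returns 0
        H1 returns [3, 4, 0]
        H2 returns [[3, 4, 0]]
  branch[1] choose=2:
    emit(3) @ H1 ⇒ out+=3
    choose[2, 1, 4] @ H2
      branch[0] choose=2:
        emit(2) @ H1 ⇒ out+=2
        H0 returns 0
        H1 returns [3, 2, 0]
        H2 returns [[3, 2, 0]]
      branch[1] choose=1:
        emit(1) @ H1 ⇒ out+=1
        H0 returns 0
        H1 returns [3, 1, 0]
        H2 returns [[3, 1, 0]]
      branch[2] choose=4:
        emit(4) @ H1 ⇒ out+=4
        H0 returns 0
        H1 returns [3, 4, 0]
        H2 returns [[3, 4, 0]]
= [[3, 2, 0], [3, 1, 0], [3, 4, 0], [3, 2, 0], [3, 1, 0], [3, 4, 0]]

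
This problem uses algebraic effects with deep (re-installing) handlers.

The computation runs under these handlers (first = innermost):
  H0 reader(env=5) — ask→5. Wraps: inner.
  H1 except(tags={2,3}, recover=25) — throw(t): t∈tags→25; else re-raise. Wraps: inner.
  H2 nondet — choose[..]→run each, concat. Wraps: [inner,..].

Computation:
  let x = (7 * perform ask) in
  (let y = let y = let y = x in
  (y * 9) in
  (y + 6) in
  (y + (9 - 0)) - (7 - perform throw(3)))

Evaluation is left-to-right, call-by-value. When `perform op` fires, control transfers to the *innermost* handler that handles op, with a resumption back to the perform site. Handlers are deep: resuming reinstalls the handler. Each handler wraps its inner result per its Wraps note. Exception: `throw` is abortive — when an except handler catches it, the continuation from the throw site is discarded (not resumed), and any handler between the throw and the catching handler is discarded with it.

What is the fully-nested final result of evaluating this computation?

Answer: [25]

Working:
ask @ H0 ⇒ 5
throw(3) @ H1 caught ⇒ 25
H2 returns [25]
= [25]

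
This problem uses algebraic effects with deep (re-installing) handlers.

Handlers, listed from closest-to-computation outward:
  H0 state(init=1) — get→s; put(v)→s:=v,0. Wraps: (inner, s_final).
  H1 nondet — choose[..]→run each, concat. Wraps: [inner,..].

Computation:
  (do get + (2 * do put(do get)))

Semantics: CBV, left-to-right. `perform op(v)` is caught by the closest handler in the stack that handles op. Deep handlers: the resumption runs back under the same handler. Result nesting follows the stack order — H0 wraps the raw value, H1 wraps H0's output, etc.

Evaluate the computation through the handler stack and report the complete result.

Answer: [(1, 1)]

Working:
get @ H0 ⇒ 1
get @ H0 ⇒ 1
put(1) @ H0 ⇒ s:=1
H0 returns (1, 1)
H1 returns [(1, 1)]
= [(1, 1)]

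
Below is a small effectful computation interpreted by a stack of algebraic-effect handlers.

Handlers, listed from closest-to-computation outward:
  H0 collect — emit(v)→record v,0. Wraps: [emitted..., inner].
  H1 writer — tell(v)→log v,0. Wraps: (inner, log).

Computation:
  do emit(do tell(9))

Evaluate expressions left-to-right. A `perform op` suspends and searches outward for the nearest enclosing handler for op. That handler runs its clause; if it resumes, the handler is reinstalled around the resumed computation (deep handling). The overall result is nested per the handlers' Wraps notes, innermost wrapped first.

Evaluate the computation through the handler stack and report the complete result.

Answer: ([0, 0], (9))

Step-by-step:
tell(9) @ H1 ⇒ log+=9
emit(0) @ H0 ⇒ out+=0
H0 returns [0, 0]
H1 returns ([0, 0], (9))
= ([0, 0], (9))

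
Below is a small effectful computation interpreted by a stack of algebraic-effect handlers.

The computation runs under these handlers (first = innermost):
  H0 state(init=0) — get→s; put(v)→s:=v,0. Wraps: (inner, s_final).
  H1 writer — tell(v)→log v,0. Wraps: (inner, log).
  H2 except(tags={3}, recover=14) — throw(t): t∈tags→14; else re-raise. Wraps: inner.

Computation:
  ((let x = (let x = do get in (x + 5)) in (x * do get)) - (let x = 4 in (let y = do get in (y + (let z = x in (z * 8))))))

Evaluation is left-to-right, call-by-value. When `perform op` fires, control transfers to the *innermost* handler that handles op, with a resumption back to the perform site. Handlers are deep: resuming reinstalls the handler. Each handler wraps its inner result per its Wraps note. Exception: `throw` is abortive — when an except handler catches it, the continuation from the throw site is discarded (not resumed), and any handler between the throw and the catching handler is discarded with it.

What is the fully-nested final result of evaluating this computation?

Answer: ((-32, 0), ())

Working:
get @ H0 ⇒ 0
get @ H0 ⇒ 0
get @ H0 ⇒ 0
H0 returns (-32, 0)
H1 returns ((-32, 0), ())
H2 returns ((-32, 0), ())
= ((-32, 0), ())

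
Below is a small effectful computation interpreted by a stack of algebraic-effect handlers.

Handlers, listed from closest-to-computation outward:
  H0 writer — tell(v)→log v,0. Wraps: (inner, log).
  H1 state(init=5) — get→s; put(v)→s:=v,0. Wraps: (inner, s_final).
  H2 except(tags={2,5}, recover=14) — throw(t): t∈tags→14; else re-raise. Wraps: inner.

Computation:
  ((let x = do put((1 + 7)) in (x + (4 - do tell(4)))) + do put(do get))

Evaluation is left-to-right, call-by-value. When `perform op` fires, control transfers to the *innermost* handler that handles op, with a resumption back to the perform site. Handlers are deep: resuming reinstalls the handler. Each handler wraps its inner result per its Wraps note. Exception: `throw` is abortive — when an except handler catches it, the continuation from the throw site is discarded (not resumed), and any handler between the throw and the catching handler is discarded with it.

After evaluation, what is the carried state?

Evaluation trace:
put(8) @ H1 ⇒ s:=8
tell(4) @ H0 ⇒ log+=4
get @ H1 ⇒ 8
put(8) @ H1 ⇒ s:=8
H0 returns (4, (4))
H1 returns ((4, (4)), 8)
H2 returns ((4, (4)), 8)
= ((4, (4)), 8)

Answer: 8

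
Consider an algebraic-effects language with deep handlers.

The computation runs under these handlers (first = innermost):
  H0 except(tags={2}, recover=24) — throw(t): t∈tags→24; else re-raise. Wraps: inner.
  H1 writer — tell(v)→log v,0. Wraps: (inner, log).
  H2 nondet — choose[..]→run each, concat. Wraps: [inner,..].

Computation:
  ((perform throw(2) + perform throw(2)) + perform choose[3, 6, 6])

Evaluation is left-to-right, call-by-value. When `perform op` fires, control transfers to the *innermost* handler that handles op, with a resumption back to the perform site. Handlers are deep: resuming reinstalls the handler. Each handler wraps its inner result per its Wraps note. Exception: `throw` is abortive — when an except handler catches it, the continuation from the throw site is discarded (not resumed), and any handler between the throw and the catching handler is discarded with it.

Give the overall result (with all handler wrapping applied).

Step-by-step:
throw(2) @ H0 caught ⇒ 24
H1 returns (24, ())
H2 returns [(24, ())]
= [(24, ())]

Answer: [(24, ())]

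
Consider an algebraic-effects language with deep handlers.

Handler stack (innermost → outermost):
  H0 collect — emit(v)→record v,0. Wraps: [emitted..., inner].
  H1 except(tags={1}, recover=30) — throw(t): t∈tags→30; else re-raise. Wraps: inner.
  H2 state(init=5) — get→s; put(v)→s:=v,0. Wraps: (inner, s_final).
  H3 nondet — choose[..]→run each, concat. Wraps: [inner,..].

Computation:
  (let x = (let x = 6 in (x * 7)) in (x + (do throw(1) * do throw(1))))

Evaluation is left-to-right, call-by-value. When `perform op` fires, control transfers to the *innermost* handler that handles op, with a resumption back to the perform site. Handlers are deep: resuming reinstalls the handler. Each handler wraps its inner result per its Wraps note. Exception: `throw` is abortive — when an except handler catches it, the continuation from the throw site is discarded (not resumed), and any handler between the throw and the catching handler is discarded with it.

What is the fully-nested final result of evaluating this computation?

Answer: [(30, 5)]

Working:
throw(1) @ H1 caught ⇒ 30
H2 returns (30, 5)
H3 returns [(30, 5)]
= [(30, 5)]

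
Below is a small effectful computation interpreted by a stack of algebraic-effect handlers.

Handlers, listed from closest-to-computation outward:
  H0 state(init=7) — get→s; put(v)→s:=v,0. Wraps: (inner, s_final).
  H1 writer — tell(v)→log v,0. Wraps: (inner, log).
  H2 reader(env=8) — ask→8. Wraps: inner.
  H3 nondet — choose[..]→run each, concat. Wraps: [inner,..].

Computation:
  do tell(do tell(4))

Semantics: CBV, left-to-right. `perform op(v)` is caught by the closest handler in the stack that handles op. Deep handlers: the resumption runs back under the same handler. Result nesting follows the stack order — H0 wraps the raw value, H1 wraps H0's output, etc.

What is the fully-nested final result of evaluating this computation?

Answer: [((0, 7), (4, 0))]

Step-by-step:
tell(4) @ H1 ⇒ log+=4
tell(0) @ H1 ⇒ log+=0
H0 returns (0, 7)
H1 returns ((0, 7), (4, 0))
H2 returns ((0, 7), (4, 0))
H3 returns [((0, 7), (4, 0))]
= [((0, 7), (4, 0))]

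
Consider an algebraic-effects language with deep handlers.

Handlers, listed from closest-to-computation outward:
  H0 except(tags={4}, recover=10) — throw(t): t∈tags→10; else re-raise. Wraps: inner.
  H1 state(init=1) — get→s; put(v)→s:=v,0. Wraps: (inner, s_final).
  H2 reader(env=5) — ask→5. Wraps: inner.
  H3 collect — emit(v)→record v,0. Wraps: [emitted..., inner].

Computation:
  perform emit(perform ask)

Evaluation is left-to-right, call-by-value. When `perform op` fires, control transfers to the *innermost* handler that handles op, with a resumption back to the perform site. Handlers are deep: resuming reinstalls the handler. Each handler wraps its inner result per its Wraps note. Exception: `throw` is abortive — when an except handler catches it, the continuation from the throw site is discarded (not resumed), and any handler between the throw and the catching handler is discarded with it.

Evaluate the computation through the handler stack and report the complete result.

Answer: [5, (0, 1)]

Step-by-step:
ask @ H2 ⇒ 5
emit(5) @ H3 ⇒ out+=5
H0 returns 0
H1 returns (0, 1)
H2 returns (0, 1)
H3 returns [5, (0, 1)]
= [5, (0, 1)]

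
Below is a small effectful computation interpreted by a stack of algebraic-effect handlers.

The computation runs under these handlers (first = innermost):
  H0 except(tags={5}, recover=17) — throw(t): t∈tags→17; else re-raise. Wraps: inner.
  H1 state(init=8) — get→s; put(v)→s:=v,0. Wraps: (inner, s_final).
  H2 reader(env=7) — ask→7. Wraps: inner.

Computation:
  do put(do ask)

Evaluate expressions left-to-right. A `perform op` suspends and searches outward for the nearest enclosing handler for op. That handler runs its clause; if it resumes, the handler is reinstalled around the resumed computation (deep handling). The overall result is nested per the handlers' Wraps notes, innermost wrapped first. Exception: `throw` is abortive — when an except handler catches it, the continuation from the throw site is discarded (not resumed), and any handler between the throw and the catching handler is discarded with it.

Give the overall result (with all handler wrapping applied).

Answer: (0, 7)

Evaluation trace:
ask @ H2 ⇒ 7
put(7) @ H1 ⇒ s:=7
H0 returns 0
H1 returns (0, 7)
H2 returns (0, 7)
= (0, 7)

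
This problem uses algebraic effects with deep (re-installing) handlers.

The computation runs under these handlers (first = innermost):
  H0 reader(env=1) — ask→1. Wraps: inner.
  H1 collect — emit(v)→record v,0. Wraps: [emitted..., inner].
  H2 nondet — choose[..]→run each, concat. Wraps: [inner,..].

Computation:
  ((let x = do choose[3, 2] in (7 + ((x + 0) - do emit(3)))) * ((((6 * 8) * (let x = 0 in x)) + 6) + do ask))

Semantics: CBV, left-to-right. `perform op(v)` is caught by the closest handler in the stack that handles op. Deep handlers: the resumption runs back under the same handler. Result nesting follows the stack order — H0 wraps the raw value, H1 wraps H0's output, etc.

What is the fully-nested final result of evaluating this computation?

Step-by-step:
choose[3, 2] @ H2
  branch[0] choose=3:
    emit(3) @ H1 ⇒ out+=3
    ask @ H0 ⇒ 1
    H0 returns 70
    H1 returns [3, 70]
    H2 returns [[3, 70]]
  branch[1] choose=2:
    emit(3) @ H1 ⇒ out+=3
    ask @ H0 ⇒ 1
    H0 returns 63
    H1 returns [3, 63]
    H2 returns [[3, 63]]
= [[3, 70], [3, 63]]

Answer: [[3, 70], [3, 63]]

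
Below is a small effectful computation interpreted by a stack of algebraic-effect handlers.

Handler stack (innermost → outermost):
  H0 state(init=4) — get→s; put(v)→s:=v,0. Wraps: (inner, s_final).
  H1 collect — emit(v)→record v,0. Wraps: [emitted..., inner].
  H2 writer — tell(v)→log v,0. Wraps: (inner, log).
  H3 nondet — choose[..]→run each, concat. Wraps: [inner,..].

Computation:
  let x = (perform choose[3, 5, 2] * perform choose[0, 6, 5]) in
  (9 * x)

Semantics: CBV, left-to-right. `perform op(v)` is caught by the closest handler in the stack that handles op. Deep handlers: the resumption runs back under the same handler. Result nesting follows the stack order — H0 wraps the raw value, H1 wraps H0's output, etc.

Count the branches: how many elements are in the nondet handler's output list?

Answer: 9

Evaluation trace:
choose[3, 5, 2] @ H3
  branch[0] choose=3:
    choose[0, 6, 5] @ H3
      branch[0] choose=0:
        H0 returns (0, 4)
        H1 returns [(0, 4)]
        H2 returns ([(0, 4)], ())
        H3 returns [([(0, 4)], ())]
      branch[1] choose=6:
        H0 returns (162, 4)
        H1 returns [(162, 4)]
        H2 returns ([(162, 4)], ())
        H3 returns [([(162, 4)], ())]
      branch[2] choose=5:
        H0 returns (135, 4)
        H1 returns [(135, 4)]
        H2 returns ([(135, 4)], ())
        H3 returns [([(135, 4)], ())]
  branch[1] choose=5:
    choose[0, 6, 5] @ H3
      branch[0] choose=0:
        H0 returns (0, 4)
        H1 returns [(0, 4)]
        H2 returns ([(0, 4)], ())
        H3 returns [([(0, 4)], ())]
      branch[1] choose=6:
        H0 returns (270, 4)
        H1 returns [(270, 4)]
        H2 returns ([(270, 4)], ())
        H3 returns [([(270, 4)], ())]
      branch[2] choose=5:
        H0 returns (225, 4)
        H1 returns [(225, 4)]
        H2 returns ([(225, 4)], ())
        H3 returns [([(225, 4)], ())]
  branch[2] choose=2:
    choose[0, 6, 5] @ H3
      branch[0] choose=0:
        H0 returns (0, 4)
        H1 returns [(0, 4)]
        H2 returns ([(0, 4)], ())
        H3 returns [([(0, 4)], ())]
      branch[1] choose=6:
        H0 returns (108, 4)
        H1 returns [(108, 4)]
        H2 returns ([(108, 4)], ())
        H3 returns [([(108, 4)], ())]
      branch[2] choose=5:
        H0 returns (90, 4)
        H1 returns [(90, 4)]
        H2 returns ([(90, 4)], ())
        H3 returns [([(90, 4)], ())]
= [([(0, 4)], ()), ([(162, 4)], ()), ([(135, 4)], ()), ([(0, 4)], ()), ([(270, 4)], ()), ([(225, 4)], ()), ([(0, 4)], ()), ([(108, 4)], ()), ([(90, 4)], ())]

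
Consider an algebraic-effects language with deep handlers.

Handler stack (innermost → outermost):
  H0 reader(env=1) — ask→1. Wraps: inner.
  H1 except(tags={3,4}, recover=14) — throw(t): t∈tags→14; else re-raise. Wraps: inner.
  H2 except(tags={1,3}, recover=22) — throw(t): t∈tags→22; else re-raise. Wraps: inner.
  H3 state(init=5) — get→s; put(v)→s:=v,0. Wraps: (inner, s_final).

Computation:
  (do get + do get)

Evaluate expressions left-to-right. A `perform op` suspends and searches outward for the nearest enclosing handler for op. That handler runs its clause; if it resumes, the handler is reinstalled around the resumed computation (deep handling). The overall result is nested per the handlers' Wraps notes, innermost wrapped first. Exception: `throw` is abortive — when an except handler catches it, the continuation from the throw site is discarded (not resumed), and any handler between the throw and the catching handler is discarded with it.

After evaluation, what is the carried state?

Evaluation trace:
get @ H3 ⇒ 5
get @ H3 ⇒ 5
H0 returns 10
H1 returns 10
H2 returns 10
H3 returns (10, 5)
= (10, 5)

Answer: 5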